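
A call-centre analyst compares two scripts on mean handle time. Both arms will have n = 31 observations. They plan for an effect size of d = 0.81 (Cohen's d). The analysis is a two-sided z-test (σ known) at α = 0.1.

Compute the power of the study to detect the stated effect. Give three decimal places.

Power ≈ 0.939

Noncentrality parameter: δ = d·√(n/2) = 0.81 × √(31/2) = 3.1890
Two-sided α = 0.1 → critical value z_{0.05} = 1.645.
Power = Φ(δ − 1.645) + Φ(−δ − 1.645) = Φ(1.544) + Φ(-4.834) = 0.9387 + 0.0000 = 0.9387.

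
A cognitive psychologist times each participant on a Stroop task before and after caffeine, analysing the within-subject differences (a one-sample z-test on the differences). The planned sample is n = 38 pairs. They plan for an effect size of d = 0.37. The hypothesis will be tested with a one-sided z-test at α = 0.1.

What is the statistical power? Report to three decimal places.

Power ≈ 0.841

Noncentrality parameter: δ = d·√n = 0.37 × √38 = 2.2808
Critical value for a one-sided test at α = 0.1: z_α = 1.282.
Power = P(Z > 1.282 − δ) = Φ(0.999) = 0.8412.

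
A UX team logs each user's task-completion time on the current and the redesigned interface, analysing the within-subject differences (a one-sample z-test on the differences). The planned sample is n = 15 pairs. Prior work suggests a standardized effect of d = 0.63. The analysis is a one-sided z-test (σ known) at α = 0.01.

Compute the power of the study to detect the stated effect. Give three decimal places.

Power ≈ 0.545

Noncentrality parameter: λ = d·√n = 0.63 × √15 = 2.4400
Critical value for a one-sided test at α = 0.01: z_α = 2.326.
Power = Φ(λ − 2.326) = Φ(0.114) = 0.5452.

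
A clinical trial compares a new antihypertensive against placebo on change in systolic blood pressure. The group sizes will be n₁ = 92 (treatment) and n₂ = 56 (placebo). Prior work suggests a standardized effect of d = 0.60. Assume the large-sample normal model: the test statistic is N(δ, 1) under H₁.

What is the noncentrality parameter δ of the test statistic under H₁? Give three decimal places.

The noncentrality parameter scales effect size by the design's sample-size factor: δ = d / √(1/n₁ + 1/n₂) = 0.60 / √(1/92 + 1/56) = 3.5400

δ ≈ 3.540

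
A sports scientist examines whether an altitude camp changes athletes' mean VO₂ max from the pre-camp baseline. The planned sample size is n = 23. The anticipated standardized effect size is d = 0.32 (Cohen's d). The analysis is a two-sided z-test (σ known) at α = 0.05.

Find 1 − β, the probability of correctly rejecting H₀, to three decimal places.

Power ≈ 0.336

Noncentrality parameter: δ = d·√n = 0.32 × √23 = 1.5347
Two-sided α = 0.05 → critical value z_{0.025} = 1.960.
Power = Φ(δ − 1.960) + Φ(−δ − 1.960) = Φ(-0.425) + Φ(-3.495) = 0.3353 + 0.0002 = 0.3355.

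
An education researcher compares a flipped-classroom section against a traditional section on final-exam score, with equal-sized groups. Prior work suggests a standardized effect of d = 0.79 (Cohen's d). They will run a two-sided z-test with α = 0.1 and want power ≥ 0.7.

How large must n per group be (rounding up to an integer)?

Set Φ(δ − 1.645) = 0.7; then δ − 1.645 = Φ⁻¹(0.7) = 0.524, giving δ = 2.169.
(For δ > 0 the lower-tail rejection region contributes negligibly to power, so the one-term inversion is standard.)
δ = d·√(n/2) ⇒ n = 2(δ/d)² = 2 × (2.169 / 0.79)² = 15.08.
Rounding up, n = 16 per group.

n = 16 per group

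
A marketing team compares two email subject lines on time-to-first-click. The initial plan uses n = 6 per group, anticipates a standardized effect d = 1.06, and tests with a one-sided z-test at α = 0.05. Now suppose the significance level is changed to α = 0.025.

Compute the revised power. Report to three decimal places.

Power ≈ 0.451

δ = d·√(n/2) = 1.06 × √(6/2) = 1.8360 (unchanged). New critical value: z_{0.025} = 1.960.
Revised power = P(Z > 1.960 − δ) = Φ(-0.124) = 0.4507.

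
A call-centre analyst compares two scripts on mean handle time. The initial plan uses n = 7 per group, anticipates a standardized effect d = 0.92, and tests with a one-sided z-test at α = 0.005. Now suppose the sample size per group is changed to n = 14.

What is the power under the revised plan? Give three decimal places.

With n = 14 per group: δ = d·√(n/2) = 0.92 × √(14/2) = 2.4341. Critical value z_{0.005} = 2.576.
Revised power = Φ(δ − 2.576) = Φ(-0.142) = 0.4436.

Power ≈ 0.444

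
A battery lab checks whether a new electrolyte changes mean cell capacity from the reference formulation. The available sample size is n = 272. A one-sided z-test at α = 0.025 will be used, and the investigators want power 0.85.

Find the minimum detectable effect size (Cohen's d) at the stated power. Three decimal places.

d ≈ 0.182

Required noncentrality: δ = z_{0.025} + z_{0.15} = 1.960 + 1.036 = 2.996.
δ = d·√n ⇒ d = δ/√n = 2.996/√272 = 0.1817.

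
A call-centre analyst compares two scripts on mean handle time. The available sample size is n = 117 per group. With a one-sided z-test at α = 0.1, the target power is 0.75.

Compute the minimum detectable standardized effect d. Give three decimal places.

d ≈ 0.256

Need Φ(δ − 1.282) = 0.75, so δ = 1.282 + 0.674 = 1.956.
δ = d·√(n/2) ⇒ d = δ/√(n/2) = 1.956/√(117/2) = 0.2557.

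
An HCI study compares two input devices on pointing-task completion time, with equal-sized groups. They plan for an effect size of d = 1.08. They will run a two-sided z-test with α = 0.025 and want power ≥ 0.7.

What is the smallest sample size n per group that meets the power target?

n = 14 per group

For power 0.7 need Φ(δ − z_{0.0125}) = 0.7, so δ = z_{0.0125} + z_{0.30} = 2.241 + 0.524 = 2.766.
(The Φ(−δ − z_{α/2}) term is vanishingly small for δ > 0 and is dropped in the standard sample-size formula.)
δ = d·√(n/2) ⇒ n = 2(δ/d)² = 2 × (2.766 / 1.08)² = 13.12.
Rounding up, n = 14 per group.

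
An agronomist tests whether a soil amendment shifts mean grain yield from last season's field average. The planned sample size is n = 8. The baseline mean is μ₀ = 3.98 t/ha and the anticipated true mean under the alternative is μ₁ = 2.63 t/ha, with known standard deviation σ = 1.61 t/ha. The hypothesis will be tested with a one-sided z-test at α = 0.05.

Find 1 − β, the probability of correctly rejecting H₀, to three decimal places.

Power ≈ 0.766

Standardized effect: d = |μ₁ − μ₀| / σ = |2.63 − 3.98| / 1.61 = 0.8385
Noncentrality parameter: δ = d·√n = 0.8385 × √8 = 2.3717
Critical value for a one-sided test at α = 0.05: z_α = 1.645.
Power = Φ(δ − 1.645) = Φ(0.727) = 0.7663.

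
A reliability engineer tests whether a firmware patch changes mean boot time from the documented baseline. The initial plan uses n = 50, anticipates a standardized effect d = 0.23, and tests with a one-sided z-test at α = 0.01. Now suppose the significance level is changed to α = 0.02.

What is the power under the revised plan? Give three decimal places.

Power ≈ 0.335

δ = d·√n = 0.23 × √50 = 1.6263 (unchanged). New critical value: z_{0.02} = 2.054.
Revised power = P(Z > 2.054 − δ) = Φ(-0.427) = 0.3345.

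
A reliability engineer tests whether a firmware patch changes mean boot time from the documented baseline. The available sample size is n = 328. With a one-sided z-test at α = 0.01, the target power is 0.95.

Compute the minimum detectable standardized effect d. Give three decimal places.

Need Φ(δ − 2.326) = 0.95, so δ = 2.326 + 1.645 = 3.971.
δ = d·√n ⇒ d = δ/√n = 3.971/√328 = 0.2193.

d ≈ 0.219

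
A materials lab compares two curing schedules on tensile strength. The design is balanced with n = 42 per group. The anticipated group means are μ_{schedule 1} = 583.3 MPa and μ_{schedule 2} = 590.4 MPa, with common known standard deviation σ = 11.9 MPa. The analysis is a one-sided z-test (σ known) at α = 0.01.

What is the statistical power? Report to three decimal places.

Standardized effect: d = |μ_{schedule 1} − μ_{schedule 2}| / σ = |583.3 − 590.4| / 11.9 = 0.5966
Noncentrality parameter: δ = d·√(n/2) = 0.5966 × √(42/2) = 2.7341
Critical value for a one-sided test at α = 0.01: z_α = 2.326.
Power = P(Z > 2.326 − δ) = Φ(0.408) = 0.6583.

Power ≈ 0.658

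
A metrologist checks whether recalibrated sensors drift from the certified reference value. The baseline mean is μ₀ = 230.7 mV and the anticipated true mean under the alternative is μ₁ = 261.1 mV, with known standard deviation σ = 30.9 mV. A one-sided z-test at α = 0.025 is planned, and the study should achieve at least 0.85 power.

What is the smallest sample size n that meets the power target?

n = 10

Standardized effect: d = |μ₁ − μ₀| / σ = |261.1 − 230.7| / 30.9 = 0.9838
Set Φ(δ − 1.960) = 0.85; then δ − 1.960 = Φ⁻¹(0.85) = 1.036, giving δ = 2.996.
δ = d·√n ⇒ n = (δ/d)² = (2.996 / 0.9838)² = 9.28.
Rounding up, n = 10.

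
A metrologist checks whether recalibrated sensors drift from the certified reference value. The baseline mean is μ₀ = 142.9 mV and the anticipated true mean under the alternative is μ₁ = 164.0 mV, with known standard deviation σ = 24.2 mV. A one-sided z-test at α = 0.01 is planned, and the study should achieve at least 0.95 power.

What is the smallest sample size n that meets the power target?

n = 21

Standardized effect: d = |μ₁ − μ₀| / σ = |164.0 − 142.9| / 24.2 = 0.8719
Set Φ(δ − 2.326) = 0.95; then δ − 2.326 = Φ⁻¹(0.95) = 1.645, giving δ = 3.971.
δ = d·√n ⇒ n = (δ/d)² = (3.971 / 0.8719)² = 20.74.
Rounding up, n = 21.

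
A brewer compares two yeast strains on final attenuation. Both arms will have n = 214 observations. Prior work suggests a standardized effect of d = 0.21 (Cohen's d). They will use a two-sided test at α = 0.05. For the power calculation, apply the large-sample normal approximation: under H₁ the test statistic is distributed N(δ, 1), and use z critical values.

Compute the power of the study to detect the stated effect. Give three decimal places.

Power ≈ 0.584

Noncentrality parameter: δ = d·√(n/2) = 0.21 × √(214/2) = 2.1723
Critical value for a two-sided test at α = 0.05: z_{α/2} = 1.960.
Power = Φ(δ − 1.960) + Φ(−δ − 1.960) = Φ(0.212) + Φ(-4.132) = 0.5841 + 0.0000 = 0.5841.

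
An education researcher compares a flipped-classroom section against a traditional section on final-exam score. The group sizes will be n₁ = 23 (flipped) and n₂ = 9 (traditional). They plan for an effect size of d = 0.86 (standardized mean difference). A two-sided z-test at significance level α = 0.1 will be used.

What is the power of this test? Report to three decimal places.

Power ≈ 0.706

Noncentrality parameter: δ = d / √(1/n₁ + 1/n₂) = 0.86 / √(1/23 + 1/9) = 2.1873
Critical value for a two-sided test at α = 0.1: z_{α/2} = 1.645.
Power = Φ(δ − 1.645) + Φ(−δ − 1.645) = Φ(0.542) + Φ(-3.832) = 0.7062 + 0.0001 = 0.7063.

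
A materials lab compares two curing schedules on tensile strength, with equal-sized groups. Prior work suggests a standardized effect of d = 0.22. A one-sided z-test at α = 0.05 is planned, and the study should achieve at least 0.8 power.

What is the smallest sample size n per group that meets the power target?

n = 256 per group

Set Φ(δ − 1.645) = 0.8; then δ − 1.645 = Φ⁻¹(0.8) = 0.842, giving δ = 2.486.
δ = d·√(n/2) ⇒ n = 2(δ/d)² = 2 × (2.486 / 0.22)² = 255.48.
Rounding up, n = 256 per group.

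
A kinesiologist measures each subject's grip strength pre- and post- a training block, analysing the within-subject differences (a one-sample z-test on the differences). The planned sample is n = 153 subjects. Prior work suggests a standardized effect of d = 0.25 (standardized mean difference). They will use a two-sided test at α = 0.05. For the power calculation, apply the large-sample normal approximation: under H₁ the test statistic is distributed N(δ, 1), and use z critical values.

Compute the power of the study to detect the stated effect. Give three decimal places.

Power ≈ 0.871

Noncentrality parameter: λ = d·√n = 0.25 × √153 = 3.0923
Two-sided α = 0.05 → critical value z_{0.025} = 1.960.
Power = Φ(λ − 1.960) + Φ(−λ − 1.960) = Φ(1.132) + Φ(-5.052) = 0.8713 + 0.0000 = 0.8713.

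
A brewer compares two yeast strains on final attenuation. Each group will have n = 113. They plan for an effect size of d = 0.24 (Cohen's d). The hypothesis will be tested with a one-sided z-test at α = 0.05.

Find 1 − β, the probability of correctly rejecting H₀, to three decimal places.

Noncentrality parameter: λ = d·√(n/2) = 0.24 × √(113/2) = 1.8040
One-sided α = 0.05 → critical value z_{0.05} = 1.645.
Power = Φ(λ − 1.645) = Φ(0.159) = 0.5632.

Power ≈ 0.563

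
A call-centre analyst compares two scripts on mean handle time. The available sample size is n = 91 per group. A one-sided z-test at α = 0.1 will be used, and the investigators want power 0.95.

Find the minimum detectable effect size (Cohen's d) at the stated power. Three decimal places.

Required noncentrality: δ = z_{0.1} + z_{0.05} = 1.282 + 1.645 = 2.926.
δ = d·√(n/2) ⇒ d = δ/√(n/2) = 2.926/√(91/2) = 0.4338.

d ≈ 0.434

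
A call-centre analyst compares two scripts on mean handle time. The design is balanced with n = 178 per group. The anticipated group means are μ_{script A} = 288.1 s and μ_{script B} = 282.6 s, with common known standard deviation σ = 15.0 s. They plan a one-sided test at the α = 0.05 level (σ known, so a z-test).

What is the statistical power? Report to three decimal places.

Power ≈ 0.965

Standardized effect: d = |μ_{script A} − μ_{script B}| / σ = |288.1 − 282.6| / 15.0 = 0.3667
Noncentrality parameter: δ = d·√(n/2) = 0.3667 × √(178/2) = 3.4591
One-sided α = 0.05 → critical value z_{0.05} = 1.645.
Power = Φ(δ − 1.645) = Φ(1.814) = 0.9652.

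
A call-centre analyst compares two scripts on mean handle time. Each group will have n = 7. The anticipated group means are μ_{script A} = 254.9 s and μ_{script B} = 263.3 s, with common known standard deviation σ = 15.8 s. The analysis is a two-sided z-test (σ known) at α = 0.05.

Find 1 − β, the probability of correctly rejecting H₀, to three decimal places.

Power ≈ 0.169

Standardized effect: d = |μ_{script A} − μ_{script B}| / σ = |254.9 − 263.3| / 15.8 = 0.5316
Noncentrality parameter: δ = d·√(n/2) = 0.5316 × √(7/2) = 0.9946
Critical value for a two-sided test at α = 0.05: z_{α/2} = 1.960.
Power = Φ(δ − 1.960) + Φ(−δ − 1.960) = Φ(-0.965) + Φ(-2.955) = 0.1672 + 0.0016 = 0.1688.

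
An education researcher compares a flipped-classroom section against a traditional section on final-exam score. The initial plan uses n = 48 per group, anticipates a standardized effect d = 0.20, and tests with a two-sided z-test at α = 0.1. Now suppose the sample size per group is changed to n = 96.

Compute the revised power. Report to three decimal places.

With n = 96 per group: δ = d·√(n/2) = 0.20 × √(96/2) = 1.3856. Critical value z_{0.05} = 1.645.
Revised power = Φ(δ − 1.645) + Φ(−δ − 1.645) = Φ(-0.259) + Φ(-3.030) = 0.3977 + 0.0012 = 0.3990.

Power ≈ 0.399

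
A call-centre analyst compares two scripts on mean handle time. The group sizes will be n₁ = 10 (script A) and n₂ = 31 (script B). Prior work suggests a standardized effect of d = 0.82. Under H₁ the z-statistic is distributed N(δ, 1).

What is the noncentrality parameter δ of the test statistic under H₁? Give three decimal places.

δ ≈ 2.255

δ = d / √(1/n₁ + 1/n₂) = 0.82 / √(1/10 + 1/31) = 2.2548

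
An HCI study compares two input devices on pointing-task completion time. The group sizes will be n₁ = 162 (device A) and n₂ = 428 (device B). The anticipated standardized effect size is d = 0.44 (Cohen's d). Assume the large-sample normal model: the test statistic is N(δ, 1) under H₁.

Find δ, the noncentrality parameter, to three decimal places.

The noncentrality parameter scales effect size by the design's sample-size factor: δ = d / √(1/n₁ + 1/n₂) = 0.44 / √(1/162 + 1/428) = 4.7699

δ ≈ 4.770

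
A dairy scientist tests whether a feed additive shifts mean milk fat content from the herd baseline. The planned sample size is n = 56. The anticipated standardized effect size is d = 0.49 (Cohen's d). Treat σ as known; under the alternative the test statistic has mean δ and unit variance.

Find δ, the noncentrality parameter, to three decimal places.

δ ≈ 3.667

δ = d·√n = 0.49 × √56 = 3.6668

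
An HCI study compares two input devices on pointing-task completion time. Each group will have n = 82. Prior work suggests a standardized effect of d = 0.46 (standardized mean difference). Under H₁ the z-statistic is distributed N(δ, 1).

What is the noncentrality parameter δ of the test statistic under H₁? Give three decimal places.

δ ≈ 2.945

δ = d·√(n/2) = 0.46 × √(82/2) = 2.9454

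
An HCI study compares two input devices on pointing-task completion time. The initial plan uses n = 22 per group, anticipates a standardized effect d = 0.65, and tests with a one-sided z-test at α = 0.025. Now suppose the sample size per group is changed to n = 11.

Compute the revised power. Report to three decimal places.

With n = 11 per group: δ = d·√(n/2) = 0.65 × √(11/2) = 1.5244. Critical value z_{0.025} = 1.960.
Revised power = P(Z > 1.960 − δ) = Φ(-0.436) = 0.3316.

Power ≈ 0.332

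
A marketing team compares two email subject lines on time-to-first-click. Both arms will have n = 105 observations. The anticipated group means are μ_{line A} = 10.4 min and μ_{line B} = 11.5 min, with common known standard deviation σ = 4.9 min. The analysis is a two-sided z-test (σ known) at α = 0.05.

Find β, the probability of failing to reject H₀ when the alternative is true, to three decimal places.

β ≈ 0.630

Standardized effect: d = |μ_{line A} − μ_{line B}| / σ = |10.4 − 11.5| / 4.9 = 0.2245
Noncentrality parameter: δ = d·√(n/2) = 0.2245 × √(105/2) = 1.6266
Two-sided α = 0.05 → critical value z_{0.025} = 1.960.
Power = Φ(δ − 1.960) + Φ(−δ − 1.960) = Φ(-0.333) + Φ(-3.587) = 0.3694 + 0.0002 = 0.3696.
Type II error: β = 1 − power = 1 − 0.3696 = 0.6304.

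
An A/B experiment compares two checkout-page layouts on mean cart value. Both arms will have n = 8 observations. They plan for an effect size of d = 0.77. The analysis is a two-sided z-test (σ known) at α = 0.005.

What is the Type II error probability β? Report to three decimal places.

Noncentrality parameter: δ = d·√(n/2) = 0.77 × √(8/2) = 1.5400
Critical value for a two-sided test at α = 0.005: z_{α/2} = 2.807.
Power = Φ(δ − 2.807) + Φ(−δ − 2.807) = Φ(-1.267) + Φ(-4.347) = 0.1026 + 0.0000 = 0.1026.
Type II error: β = 1 − power = 1 − 0.1026 = 0.8974.

β ≈ 0.897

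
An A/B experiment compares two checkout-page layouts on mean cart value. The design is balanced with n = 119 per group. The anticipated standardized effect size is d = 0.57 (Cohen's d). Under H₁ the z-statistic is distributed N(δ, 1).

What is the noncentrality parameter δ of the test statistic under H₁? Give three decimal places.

δ = d·√(n/2) = 0.57 × √(119/2) = 4.3968

δ ≈ 4.397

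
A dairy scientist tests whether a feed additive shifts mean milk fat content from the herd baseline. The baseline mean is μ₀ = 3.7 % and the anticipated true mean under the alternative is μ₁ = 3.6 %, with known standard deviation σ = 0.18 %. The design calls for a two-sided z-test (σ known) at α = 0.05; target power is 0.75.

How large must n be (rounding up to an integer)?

n = 23

Standardized effect: d = |μ₁ − μ₀| / σ = |3.6 − 3.7| / 0.18 = 0.5556
Set Φ(δ − 1.960) = 0.75; then δ − 1.960 = Φ⁻¹(0.75) = 0.674, giving δ = 2.634.
(The Φ(−δ − z_{α/2}) term is vanishingly small for δ > 0 and is dropped in the standard sample-size formula.)
δ = d·√n ⇒ n = (δ/d)² = (2.634 / 0.5556)² = 22.49.
Rounding up, n = 23.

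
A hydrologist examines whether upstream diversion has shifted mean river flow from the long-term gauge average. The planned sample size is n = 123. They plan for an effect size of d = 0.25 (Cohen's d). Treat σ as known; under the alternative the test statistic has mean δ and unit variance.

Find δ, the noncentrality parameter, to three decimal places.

δ ≈ 2.773

δ = d·√n = 0.25 × √123 = 2.7726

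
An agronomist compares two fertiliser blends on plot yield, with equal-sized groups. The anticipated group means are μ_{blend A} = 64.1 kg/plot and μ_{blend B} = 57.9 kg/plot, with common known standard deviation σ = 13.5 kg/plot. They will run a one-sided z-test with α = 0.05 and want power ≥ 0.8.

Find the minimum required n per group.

n = 59 per group

Standardized effect: d = |μ_{blend A} − μ_{blend B}| / σ = |64.1 − 57.9| / 13.5 = 0.4593
For power 0.8 need Φ(δ − z_{0.05}) = 0.8, so δ = z_{0.05} + z_{0.20} = 1.645 + 0.842 = 2.486.
δ = d·√(n/2) ⇒ n = 2(δ/d)² = 2 × (2.486 / 0.4593)² = 58.62.
Round up to the next whole unit.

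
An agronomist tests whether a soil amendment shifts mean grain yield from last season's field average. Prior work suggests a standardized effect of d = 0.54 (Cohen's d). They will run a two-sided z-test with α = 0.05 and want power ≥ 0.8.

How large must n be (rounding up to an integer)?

n = 27

For power 0.8 need Φ(δ − z_{0.025}) = 0.8, so δ = z_{0.025} + z_{0.20} = 1.960 + 0.842 = 2.802.
(For δ > 0 the lower-tail rejection region contributes negligibly to power, so the one-term inversion is standard.)
δ = d·√n ⇒ n = (δ/d)² = (2.802 / 0.54)² = 26.92.
Round up to the next whole unit.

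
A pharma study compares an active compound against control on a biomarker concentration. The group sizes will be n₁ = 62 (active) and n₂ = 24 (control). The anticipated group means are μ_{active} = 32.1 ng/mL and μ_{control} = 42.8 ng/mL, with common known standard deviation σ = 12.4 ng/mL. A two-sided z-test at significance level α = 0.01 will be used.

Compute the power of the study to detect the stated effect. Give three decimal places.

Standardized effect: d = |μ_{active} − μ_{control}| / σ = |32.1 − 42.8| / 12.4 = 0.8629
Noncentrality parameter: δ = d / √(1/n₁ + 1/n₂) = 0.8629 / √(1/62 + 1/24) = 3.5893
Two-sided α = 0.01 → critical value z_{0.005} = 2.576.
Power = Φ(δ − 2.576) + Φ(−δ − 2.576) = Φ(1.014) + Φ(-6.165) = 0.8446 + 0.0000 = 0.8446.

Power ≈ 0.845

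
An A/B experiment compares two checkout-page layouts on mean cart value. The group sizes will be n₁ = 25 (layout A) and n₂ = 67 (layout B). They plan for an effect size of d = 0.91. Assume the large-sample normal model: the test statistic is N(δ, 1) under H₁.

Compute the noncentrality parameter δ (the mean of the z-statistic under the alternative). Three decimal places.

δ ≈ 3.883

The noncentrality parameter scales effect size by the design's sample-size factor: δ = d / √(1/n₁ + 1/n₂) = 0.91 / √(1/25 + 1/67) = 3.8829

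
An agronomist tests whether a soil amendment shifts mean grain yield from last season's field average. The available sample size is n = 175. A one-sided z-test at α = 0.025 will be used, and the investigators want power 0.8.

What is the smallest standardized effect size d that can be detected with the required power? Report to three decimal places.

d ≈ 0.212

Required noncentrality: δ = z_{0.025} + z_{0.20} = 1.960 + 0.842 = 2.802.
δ = d·√n ⇒ d = δ/√n = 2.802/√175 = 0.2118.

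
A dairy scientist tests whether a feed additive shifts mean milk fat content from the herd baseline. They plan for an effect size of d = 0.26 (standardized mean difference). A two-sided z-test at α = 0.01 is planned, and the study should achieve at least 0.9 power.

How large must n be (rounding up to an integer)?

n = 221

For power 0.9 need Φ(δ − z_{0.005}) = 0.9, so δ = z_{0.005} + z_{0.10} = 2.576 + 1.282 = 3.857.
(The Φ(−δ − z_{α/2}) term is vanishingly small for δ > 0 and is dropped in the standard sample-size formula.)
δ = d·√n ⇒ n = (δ/d)² = (3.857 / 0.26)² = 220.11.
Rounding up, n = 221.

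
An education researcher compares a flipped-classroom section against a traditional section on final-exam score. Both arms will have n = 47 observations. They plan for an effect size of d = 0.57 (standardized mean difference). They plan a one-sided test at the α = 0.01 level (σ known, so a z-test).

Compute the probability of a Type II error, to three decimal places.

β ≈ 0.331

Noncentrality parameter: δ = d·√(n/2) = 0.57 × √(47/2) = 2.7632
One-sided α = 0.01 → critical value z_{0.01} = 2.326.
Power = Φ(δ − 2.326) = Φ(0.437) = 0.6689.
Type II error: β = 1 − power = 1 − 0.6689 = 0.3311.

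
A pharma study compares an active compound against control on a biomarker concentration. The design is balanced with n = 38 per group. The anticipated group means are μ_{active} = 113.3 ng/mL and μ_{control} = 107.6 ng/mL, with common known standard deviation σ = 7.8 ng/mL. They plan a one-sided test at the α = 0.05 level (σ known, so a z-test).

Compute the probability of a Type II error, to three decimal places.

Standardized effect: d = |μ_{active} − μ_{control}| / σ = |113.3 − 107.6| / 7.8 = 0.7308
Noncentrality parameter: δ = d·√(n/2) = 0.7308 × √(38/2) = 3.1853
One-sided α = 0.05 → critical value z_{0.05} = 1.645.
Power = P(Z > 1.645 − δ) = Φ(1.540) = 0.9383.
Type II error: β = 1 − power = 1 − 0.9383 = 0.0617.

β ≈ 0.062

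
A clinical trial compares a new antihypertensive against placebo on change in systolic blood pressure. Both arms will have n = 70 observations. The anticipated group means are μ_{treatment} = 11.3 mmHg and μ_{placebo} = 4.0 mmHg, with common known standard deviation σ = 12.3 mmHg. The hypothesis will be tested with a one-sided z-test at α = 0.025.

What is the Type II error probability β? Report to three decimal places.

β ≈ 0.060

Standardized effect: d = |μ_{treatment} − μ_{placebo}| / σ = |11.3 − 4.0| / 12.3 = 0.5935
Noncentrality parameter: δ = d·√(n/2) = 0.5935 × √(70/2) = 3.5112
One-sided α = 0.025 → critical value z_{0.025} = 1.960.
Power = P(Z > 1.960 − δ) = Φ(1.551) = 0.9396.
Type II error: β = 1 − power = 1 − 0.9396 = 0.0604.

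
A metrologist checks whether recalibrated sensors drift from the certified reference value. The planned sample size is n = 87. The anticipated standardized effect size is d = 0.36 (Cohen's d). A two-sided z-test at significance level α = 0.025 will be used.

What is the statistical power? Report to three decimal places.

Power ≈ 0.868

Noncentrality parameter: δ = d·√n = 0.36 × √87 = 3.3579
Two-sided α = 0.025 → critical value z_{0.0125} = 2.241.
Power = Φ(δ − 2.241) + Φ(−δ − 2.241) = Φ(1.116) + Φ(-5.599) = 0.8679 + 0.0000 = 0.8679.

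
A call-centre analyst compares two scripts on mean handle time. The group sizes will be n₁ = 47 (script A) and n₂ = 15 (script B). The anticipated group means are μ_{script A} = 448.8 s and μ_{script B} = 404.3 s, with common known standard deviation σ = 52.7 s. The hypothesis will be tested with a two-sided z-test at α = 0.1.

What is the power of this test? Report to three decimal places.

Standardized effect: d = |μ_{script A} − μ_{script B}| / σ = |448.8 − 404.3| / 52.7 = 0.8444
Noncentrality parameter: δ = d / √(1/n₁ + 1/n₂) = 0.8444 / √(1/47 + 1/15) = 2.8474
Critical value for a two-sided test at α = 0.1: z_{α/2} = 1.645.
Power = Φ(δ − 1.645) + Φ(−δ − 1.645) = Φ(1.203) + Φ(-4.492) = 0.8854 + 0.0000 = 0.8854.

Power ≈ 0.885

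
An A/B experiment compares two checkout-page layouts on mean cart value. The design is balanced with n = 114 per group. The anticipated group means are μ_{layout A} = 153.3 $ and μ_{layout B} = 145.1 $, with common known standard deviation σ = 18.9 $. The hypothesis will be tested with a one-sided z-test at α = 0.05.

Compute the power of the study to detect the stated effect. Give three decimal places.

Power ≈ 0.949

Standardized effect: d = |μ_{layout A} − μ_{layout B}| / σ = |153.3 − 145.1| / 18.9 = 0.4339
Noncentrality parameter: δ = d·√(n/2) = 0.4339 × √(114/2) = 3.2756
Critical value for a one-sided test at α = 0.05: z_α = 1.645.
Power = P(Z > 1.645 − δ) = Φ(1.631) = 0.9485.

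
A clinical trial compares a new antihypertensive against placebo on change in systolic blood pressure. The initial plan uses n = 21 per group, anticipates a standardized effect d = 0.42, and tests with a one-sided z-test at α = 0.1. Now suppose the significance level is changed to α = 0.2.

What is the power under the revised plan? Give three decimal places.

δ = d·√(n/2) = 0.42 × √(21/2) = 1.3610 (unchanged). New critical value: z_{0.2} = 0.842.
Revised power = P(Z > 0.842 − δ) = Φ(0.519) = 0.6982.

Power ≈ 0.698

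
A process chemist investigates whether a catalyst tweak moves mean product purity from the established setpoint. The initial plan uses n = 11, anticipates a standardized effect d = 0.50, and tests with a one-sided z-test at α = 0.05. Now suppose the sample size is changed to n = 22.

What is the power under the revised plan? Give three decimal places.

Power ≈ 0.758

With n = 22: δ = d·√n = 0.50 × √22 = 2.3452. Critical value z_{0.05} = 1.645.
Revised power = P(Z > 1.645 − δ) = Φ(0.700) = 0.7581.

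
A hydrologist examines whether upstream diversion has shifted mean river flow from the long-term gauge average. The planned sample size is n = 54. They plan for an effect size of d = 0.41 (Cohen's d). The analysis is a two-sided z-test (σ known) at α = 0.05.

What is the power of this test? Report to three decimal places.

Noncentrality parameter: δ = d·√n = 0.41 × √54 = 3.0129
Two-sided α = 0.05 → critical value z_{0.025} = 1.960.
Power = Φ(δ − 1.960) + Φ(−δ − 1.960) = Φ(1.053) + Φ(-4.973) = 0.8538 + 0.0000 = 0.8538.

Power ≈ 0.854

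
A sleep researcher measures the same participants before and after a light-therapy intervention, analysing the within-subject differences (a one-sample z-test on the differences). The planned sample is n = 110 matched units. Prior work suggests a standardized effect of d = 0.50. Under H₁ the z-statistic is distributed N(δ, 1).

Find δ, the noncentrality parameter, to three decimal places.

δ ≈ 5.244

The noncentrality parameter scales effect size by the design's sample-size factor: δ = d·√n = 0.50 × √110 = 5.2440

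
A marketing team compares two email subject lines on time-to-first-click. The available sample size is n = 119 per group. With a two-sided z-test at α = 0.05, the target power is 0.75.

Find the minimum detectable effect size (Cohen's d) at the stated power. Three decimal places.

d ≈ 0.342

Required noncentrality: δ = z_{0.025} + z_{0.25} = 1.960 + 0.674 = 2.634.
(The second rejection-region term Φ(−δ − z_{α/2}) is negligible and dropped.)
δ = d·√(n/2) ⇒ d = δ/√(n/2) = 2.634/√(119/2) = 0.3415.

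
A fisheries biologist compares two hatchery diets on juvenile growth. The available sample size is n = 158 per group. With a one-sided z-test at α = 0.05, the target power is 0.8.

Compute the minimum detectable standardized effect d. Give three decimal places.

d ≈ 0.280

Required noncentrality: δ = z_{0.05} + z_{0.20} = 1.645 + 0.842 = 2.486.
δ = d·√(n/2) ⇒ d = δ/√(n/2) = 2.486/√(158/2) = 0.2798.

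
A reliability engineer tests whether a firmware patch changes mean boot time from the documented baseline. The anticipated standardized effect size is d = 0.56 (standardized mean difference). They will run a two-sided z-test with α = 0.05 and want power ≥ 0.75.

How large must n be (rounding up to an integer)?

n = 23

For power 0.75 need Φ(δ − z_{0.025}) = 0.75, so δ = z_{0.025} + z_{0.25} = 1.960 + 0.674 = 2.634.
(The Φ(−δ − z_{α/2}) term is vanishingly small for δ > 0 and is dropped in the standard sample-size formula.)
δ = d·√n ⇒ n = (δ/d)² = (2.634 / 0.56)² = 22.13.
Rounding up, n = 23.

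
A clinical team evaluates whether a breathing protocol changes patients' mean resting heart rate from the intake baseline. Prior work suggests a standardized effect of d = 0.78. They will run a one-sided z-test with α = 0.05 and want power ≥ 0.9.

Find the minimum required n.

Set Φ(δ − 1.645) = 0.9; then δ − 1.645 = Φ⁻¹(0.9) = 1.282, giving δ = 2.926.
δ = d·√n ⇒ n = (δ/d)² = (2.926 / 0.78)² = 14.08.
Rounding up, n = 15.

n = 15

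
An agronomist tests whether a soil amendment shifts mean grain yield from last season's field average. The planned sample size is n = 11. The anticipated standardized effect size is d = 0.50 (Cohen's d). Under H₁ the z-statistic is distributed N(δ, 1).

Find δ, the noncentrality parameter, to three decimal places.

δ ≈ 1.658

The noncentrality parameter scales effect size by the design's sample-size factor: δ = d·√n = 0.50 × √11 = 1.6583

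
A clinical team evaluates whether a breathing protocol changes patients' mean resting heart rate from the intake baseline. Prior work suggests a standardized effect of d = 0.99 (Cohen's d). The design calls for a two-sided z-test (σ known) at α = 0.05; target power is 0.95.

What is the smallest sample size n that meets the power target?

Set Φ(δ − 1.960) = 0.95; then δ − 1.960 = Φ⁻¹(0.95) = 1.645, giving δ = 3.605.
(Ignoring the negligible lower-tail rejection probability gives the usual closed-form inversion.)
δ = d·√n ⇒ n = (δ/d)² = (3.605 / 0.99)² = 13.26.
Rounding up, n = 14.

n = 14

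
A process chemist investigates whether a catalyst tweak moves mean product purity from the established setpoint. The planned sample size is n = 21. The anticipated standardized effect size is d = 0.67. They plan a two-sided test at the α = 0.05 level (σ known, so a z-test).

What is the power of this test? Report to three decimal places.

Noncentrality parameter: δ = d·√n = 0.67 × √21 = 3.0703
Two-sided α = 0.05 → critical value z_{0.025} = 1.960.
Power = Φ(δ − 1.960) + Φ(−δ − 1.960) = Φ(1.110) + Φ(-5.030) = 0.8666 + 0.0000 = 0.8666.

Power ≈ 0.867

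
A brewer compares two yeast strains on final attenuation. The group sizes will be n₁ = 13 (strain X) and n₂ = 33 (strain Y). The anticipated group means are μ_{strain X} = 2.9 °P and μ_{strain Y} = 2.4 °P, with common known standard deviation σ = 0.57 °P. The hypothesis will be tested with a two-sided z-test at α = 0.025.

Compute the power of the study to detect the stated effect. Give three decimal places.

Standardized effect: d = |μ_{strain X} − μ_{strain Y}| / σ = |2.9 − 2.4| / 0.57 = 0.8772
Noncentrality parameter: δ = d / √(1/n₁ + 1/n₂) = 0.8772 / √(1/13 + 1/33) = 2.6788
Two-sided α = 0.025 → critical value z_{0.0125} = 2.241.
Power = Φ(δ − 2.241) + Φ(−δ − 2.241) = Φ(0.437) + Φ(-4.920) = 0.6691 + 0.0000 = 0.6691.

Power ≈ 0.669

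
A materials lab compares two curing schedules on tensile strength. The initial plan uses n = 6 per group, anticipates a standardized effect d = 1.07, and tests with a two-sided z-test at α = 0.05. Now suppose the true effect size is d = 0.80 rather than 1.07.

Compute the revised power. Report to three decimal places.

With d = 0.80: δ = d·√(n/2) = 0.80 × √(6/2) = 1.3856. Critical value z_{0.025} = 1.960.
Revised power = Φ(δ − 1.960) + Φ(−δ − 1.960) = Φ(-0.574) + Φ(-3.346) = 0.2829 + 0.0004 = 0.2833.

Power ≈ 0.283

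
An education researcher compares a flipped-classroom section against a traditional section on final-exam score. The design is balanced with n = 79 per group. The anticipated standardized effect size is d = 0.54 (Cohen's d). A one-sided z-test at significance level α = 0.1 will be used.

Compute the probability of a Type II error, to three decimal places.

β ≈ 0.017

Noncentrality parameter: λ = d·√(n/2) = 0.54 × √(79/2) = 3.3938
One-sided α = 0.1 → critical value z_{0.1} = 1.282.
Power = Φ(λ − 1.282) = Φ(2.112) = 0.9827.
Type II error: β = 1 − power = 1 − 0.9827 = 0.0173.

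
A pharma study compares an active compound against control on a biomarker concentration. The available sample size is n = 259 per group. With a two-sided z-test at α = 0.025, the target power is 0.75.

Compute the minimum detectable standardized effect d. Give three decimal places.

d ≈ 0.256

Required noncentrality: δ = z_{0.0125} + z_{0.25} = 2.241 + 0.674 = 2.916.
(The second rejection-region term Φ(−δ − z_{α/2}) is negligible and dropped.)
δ = d·√(n/2) ⇒ d = δ/√(n/2) = 2.916/√(259/2) = 0.2562.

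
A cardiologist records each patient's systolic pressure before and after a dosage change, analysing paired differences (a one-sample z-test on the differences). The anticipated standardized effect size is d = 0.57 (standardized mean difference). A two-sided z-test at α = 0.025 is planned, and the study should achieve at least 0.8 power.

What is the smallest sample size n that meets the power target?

Set Φ(δ − 2.241) = 0.8; then δ − 2.241 = Φ⁻¹(0.8) = 0.842, giving δ = 3.083.
(Ignoring the negligible lower-tail rejection probability gives the usual closed-form inversion.)
δ = d·√n ⇒ n = (δ/d)² = (3.083 / 0.57)² = 29.26.
Rounding up, n = 30.

n = 30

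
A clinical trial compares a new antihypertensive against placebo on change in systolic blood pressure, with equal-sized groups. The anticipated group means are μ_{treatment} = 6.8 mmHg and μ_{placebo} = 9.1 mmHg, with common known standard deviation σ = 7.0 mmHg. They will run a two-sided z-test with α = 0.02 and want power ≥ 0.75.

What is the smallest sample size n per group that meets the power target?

Standardized effect: d = |μ_{treatment} − μ_{placebo}| / σ = |6.8 − 9.1| / 7.0 = 0.3286
Set Φ(δ − 2.326) = 0.75; then δ − 2.326 = Φ⁻¹(0.75) = 0.674, giving δ = 3.001.
(For δ > 0 the lower-tail rejection region contributes negligibly to power, so the one-term inversion is standard.)
δ = d·√(n/2) ⇒ n = 2(δ/d)² = 2 × (3.001 / 0.3286)² = 166.82.
Rounding up, n = 167 per group.

n = 167 per group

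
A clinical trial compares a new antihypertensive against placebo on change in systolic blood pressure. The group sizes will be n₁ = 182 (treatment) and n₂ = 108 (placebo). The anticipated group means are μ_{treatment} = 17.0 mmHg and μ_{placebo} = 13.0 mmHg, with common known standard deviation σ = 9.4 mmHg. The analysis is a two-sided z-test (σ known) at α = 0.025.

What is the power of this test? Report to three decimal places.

Power ≈ 0.897

Standardized effect: d = |μ_{treatment} − μ_{placebo}| / σ = |17.0 − 13.0| / 9.4 = 0.4255
Noncentrality parameter: δ = d / √(1/n₁ + 1/n₂) = 0.4255 / √(1/182 + 1/108) = 3.5033
Critical value for a two-sided test at α = 0.025: z_{α/2} = 2.241.
Power = Φ(δ − 2.241) + Φ(−δ − 2.241) = Φ(1.262) + Φ(-5.745) = 0.8965 + 0.0000 = 0.8965.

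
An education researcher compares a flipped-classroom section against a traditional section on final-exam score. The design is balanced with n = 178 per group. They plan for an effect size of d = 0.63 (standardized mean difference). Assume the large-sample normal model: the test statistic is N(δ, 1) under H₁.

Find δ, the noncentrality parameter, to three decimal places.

δ = d·√(n/2) = 0.63 × √(178/2) = 5.9434

δ ≈ 5.943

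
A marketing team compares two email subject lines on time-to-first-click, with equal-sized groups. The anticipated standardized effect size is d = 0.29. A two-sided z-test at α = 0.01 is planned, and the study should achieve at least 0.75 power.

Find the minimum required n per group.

For power 0.75 need Φ(δ − z_{0.005}) = 0.75, so δ = z_{0.005} + z_{0.25} = 2.576 + 0.674 = 3.250.
(The Φ(−δ − z_{α/2}) term is vanishingly small for δ > 0 and is dropped in the standard sample-size formula.)
δ = d·√(n/2) ⇒ n = 2(δ/d)² = 2 × (3.250 / 0.29)² = 251.24.
Rounding up, n = 252 per group.

n = 252 per group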